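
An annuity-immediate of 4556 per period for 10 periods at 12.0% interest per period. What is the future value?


FV = PMT * ((1+i)^n - 1) / i
= 4556 * ((1.12)^10 - 1) / 0.12
= 4556 * (3.105848 - 1) / 0.12
= 79952.037


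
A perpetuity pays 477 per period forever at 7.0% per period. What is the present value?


PV = PMT / i
= 477 / 0.07
= 6814.2857


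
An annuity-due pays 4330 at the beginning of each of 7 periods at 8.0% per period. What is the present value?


PV_due = PMT * (1-(1+i)^(-n))/i * (1+i)
PV_immediate = 22543.5824
PV_due = 22543.5824 * 1.08
= 24347.0689


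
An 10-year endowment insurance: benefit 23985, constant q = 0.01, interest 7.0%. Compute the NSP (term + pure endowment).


Term component = 1619.7611
Pure endowment = 10_p_x * v^10 * benefit = 0.904382 * 0.508349 * 23985 = 11026.9116
NSP = 12646.6726


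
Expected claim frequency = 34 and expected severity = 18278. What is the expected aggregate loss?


E[S] = E[N] * E[X]
= 34 * 18278
= 621452


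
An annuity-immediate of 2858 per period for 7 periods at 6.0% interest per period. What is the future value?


FV = PMT * ((1+i)^n - 1) / i
= 2858 * ((1.06)^7 - 1) / 0.06
= 2858 * (1.50363 - 1) / 0.06
= 23989.588


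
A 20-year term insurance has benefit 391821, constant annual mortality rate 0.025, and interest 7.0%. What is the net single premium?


NSP = benefit * sum_{k=0}^{n-1} k_p_x * q * v^(k+1)
With constant q=0.025, v=0.934579
Sum = 0.222172
NSP = 391821 * 0.222172
= 87051.7017


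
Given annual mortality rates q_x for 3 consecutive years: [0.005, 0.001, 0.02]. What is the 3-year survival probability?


p_k = 1 - q_k for each year
Survival = product of (1 - q_k)
= 0.995 * 0.999 * 0.98
= 0.9741


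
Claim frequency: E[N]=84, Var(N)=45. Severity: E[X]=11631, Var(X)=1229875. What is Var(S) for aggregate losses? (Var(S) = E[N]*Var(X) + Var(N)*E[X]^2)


Var(S) = E[N]*Var(X) + Var(N)*E[X]^2
= 84*1229875 + 45*11631^2
= 103309500 + 6087607245
= 6.1909e+09


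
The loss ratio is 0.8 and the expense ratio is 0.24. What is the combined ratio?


Combined ratio = loss ratio + expense ratio
= 0.8 + 0.24
= 1.04


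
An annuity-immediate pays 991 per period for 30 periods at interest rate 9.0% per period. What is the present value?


PV = PMT * (1 - (1+i)^(-n)) / i
= 991 * (1 - (1+0.09)^(-30)) / 0.09
= 991 * (1 - 0.075371) / 0.09
= 991 * 10.273654
= 10181.1912


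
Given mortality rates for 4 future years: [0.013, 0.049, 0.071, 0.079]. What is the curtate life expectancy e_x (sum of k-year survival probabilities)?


e_x = sum_{k=1}^{n} k_p_x
k_p_x values:
  1_p_x = 0.987
  2_p_x = 0.938637
  3_p_x = 0.871994
  4_p_x = 0.803106
e_x = 3.6007


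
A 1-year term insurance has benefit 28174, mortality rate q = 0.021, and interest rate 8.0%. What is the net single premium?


NSP = benefit * q * v
v = 1/(1+i) = 0.925926
NSP = 28174 * 0.021 * 0.925926
= 547.8278


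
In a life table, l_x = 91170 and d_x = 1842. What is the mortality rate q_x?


q_x = d_x / l_x
= 1842 / 91170
= 0.0202


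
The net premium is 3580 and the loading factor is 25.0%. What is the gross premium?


Gross = net * (1 + loading)
= 3580 * (1 + 0.25)
= 3580 * 1.25
= 4475.0


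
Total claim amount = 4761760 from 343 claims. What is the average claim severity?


severity = total / number
= 4761760 / 343
= 13882.6822


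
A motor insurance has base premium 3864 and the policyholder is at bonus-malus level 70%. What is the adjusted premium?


adjusted = base * BM_level / 100
= 3864 * 70 / 100
= 3864 * 0.7
= 2704.8


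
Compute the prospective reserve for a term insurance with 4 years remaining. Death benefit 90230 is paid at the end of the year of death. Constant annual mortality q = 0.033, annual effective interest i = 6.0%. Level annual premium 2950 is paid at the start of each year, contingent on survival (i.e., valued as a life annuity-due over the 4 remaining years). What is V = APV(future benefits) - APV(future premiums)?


v = 1/(1+i) = 0.943396
APV(future benefits) per unit = sum_{k=0}^{3} k_p_x * q * v^(k+1) = 0.109077
APV(future benefits) = 90230 * 0.109077 = 9842.0582
Life annuity-due factor ä_{x:4} = sum_{k=0}^{3} k_p_x * v^k = 3.5037
APV(future premiums) = 2950 * 3.5037 = 10335.9146
V = 9842.0582 - 10335.9146
= -493.8564


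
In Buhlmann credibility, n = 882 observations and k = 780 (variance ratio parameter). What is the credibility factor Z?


Z = n / (n + k)
= 882 / (882 + 780)
= 882 / 1662
= 0.5307


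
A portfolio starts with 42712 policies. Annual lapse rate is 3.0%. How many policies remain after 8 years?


remaining = initial * (1 - lapse)^years
= 42712 * (1 - 0.03)^8
= 42712 * 0.783743
= 33475.2464


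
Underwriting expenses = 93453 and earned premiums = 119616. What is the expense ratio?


Expense ratio = expenses / premiums
= 93453 / 119616
= 0.7813


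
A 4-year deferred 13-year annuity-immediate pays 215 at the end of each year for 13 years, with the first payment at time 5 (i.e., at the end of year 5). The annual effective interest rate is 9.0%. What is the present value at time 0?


PV at time 4 of the 13-year annuity-immediate:
a_n = 215 * (1-(1+0.09)^(-13))/0.09 = 1609.6843
Discount back 4 years to time 0:
PV = 1609.6843 * (1+0.09)^(-4)
= 1609.6843 * 0.708425
= 1140.341


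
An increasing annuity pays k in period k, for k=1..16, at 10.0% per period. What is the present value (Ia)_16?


(Ia)_n = sum_{k=1}^{n} k * v^k, v = 1/(1+i)
v = 0.909091
Sum computed term by term:
(Ia)_16 = 51.2401


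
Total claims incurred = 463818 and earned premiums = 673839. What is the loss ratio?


Loss ratio = claims / premiums
= 463818 / 673839
= 0.6883


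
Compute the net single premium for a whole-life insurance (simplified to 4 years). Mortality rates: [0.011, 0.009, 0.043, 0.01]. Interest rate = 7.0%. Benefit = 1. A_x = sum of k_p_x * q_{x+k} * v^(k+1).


v = 0.934579
Year 0: k_p_x=1.0, q=0.011, term=0.01028
Year 1: k_p_x=0.989, q=0.009, term=0.007774
Year 2: k_p_x=0.980099, q=0.043, term=0.034402
Year 3: k_p_x=0.937955, q=0.01, term=0.007156
A_x = 0.0596


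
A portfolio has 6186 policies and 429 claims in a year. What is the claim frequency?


frequency = claims / policies
= 429 / 6186
= 0.0694


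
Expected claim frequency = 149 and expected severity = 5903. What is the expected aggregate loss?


E[S] = E[N] * E[X]
= 149 * 5903
= 879547


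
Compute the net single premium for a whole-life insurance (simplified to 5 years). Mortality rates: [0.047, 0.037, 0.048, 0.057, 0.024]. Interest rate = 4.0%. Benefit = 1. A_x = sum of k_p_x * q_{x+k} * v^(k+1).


v = 0.961538
Year 0: k_p_x=1.0, q=0.047, term=0.045192
Year 1: k_p_x=0.953, q=0.037, term=0.032601
Year 2: k_p_x=0.917739, q=0.048, term=0.039162
Year 3: k_p_x=0.873688, q=0.057, term=0.042569
Year 4: k_p_x=0.823887, q=0.024, term=0.016252
A_x = 0.1758


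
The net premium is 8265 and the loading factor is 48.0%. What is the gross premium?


Gross = net * (1 + loading)
= 8265 * (1 + 0.48)
= 8265 * 1.48
= 12232.2


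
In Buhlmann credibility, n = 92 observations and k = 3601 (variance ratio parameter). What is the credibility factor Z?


Z = n / (n + k)
= 92 / (92 + 3601)
= 92 / 3693
= 0.0249


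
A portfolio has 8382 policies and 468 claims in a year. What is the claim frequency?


frequency = claims / policies
= 468 / 8382
= 0.0558


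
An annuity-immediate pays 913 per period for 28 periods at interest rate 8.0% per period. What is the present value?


PV = PMT * (1 - (1+i)^(-n)) / i
= 913 * (1 - (1+0.08)^(-28)) / 0.08
= 913 * (1 - 0.115914) / 0.08
= 913 * 11.051078
= 10089.6347


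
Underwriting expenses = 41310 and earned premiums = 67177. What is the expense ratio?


Expense ratio = expenses / premiums
= 41310 / 67177
= 0.6149


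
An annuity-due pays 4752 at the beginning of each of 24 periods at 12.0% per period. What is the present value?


PV_due = PMT * (1-(1+i)^(-n))/i * (1+i)
PV_immediate = 36991.0687
PV_due = 36991.0687 * 1.12
= 41429.997


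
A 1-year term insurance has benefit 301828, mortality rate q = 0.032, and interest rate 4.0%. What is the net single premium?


NSP = benefit * q * v
v = 1/(1+i) = 0.961538
NSP = 301828 * 0.032 * 0.961538
= 9287.0154


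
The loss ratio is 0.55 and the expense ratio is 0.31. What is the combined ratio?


Combined ratio = loss ratio + expense ratio
= 0.55 + 0.31
= 0.86


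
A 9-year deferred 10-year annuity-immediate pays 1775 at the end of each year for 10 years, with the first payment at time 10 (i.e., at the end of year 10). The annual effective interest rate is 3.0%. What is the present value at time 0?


PV at time 9 of the 10-year annuity-immediate:
a_n = 1775 * (1-(1+0.03)^(-10))/0.03 = 15141.11
Discount back 9 years to time 0:
PV = 15141.11 * (1+0.03)^(-9)
= 15141.11 * 0.766417
= 11604.4001


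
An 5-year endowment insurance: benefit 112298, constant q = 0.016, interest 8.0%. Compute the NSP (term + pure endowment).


Term component = 6965.2614
Pure endowment = 5_p_x * v^5 * benefit = 0.922519 * 0.680583 * 112298 = 70506.4318
NSP = 77471.6932


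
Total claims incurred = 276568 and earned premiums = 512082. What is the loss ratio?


Loss ratio = claims / premiums
= 276568 / 512082
= 0.5401


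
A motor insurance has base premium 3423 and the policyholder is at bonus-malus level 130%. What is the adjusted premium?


adjusted = base * BM_level / 100
= 3423 * 130 / 100
= 3423 * 1.3
= 4449.9


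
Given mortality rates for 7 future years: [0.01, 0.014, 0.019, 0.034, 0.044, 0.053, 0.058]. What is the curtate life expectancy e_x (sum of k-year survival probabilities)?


e_x = sum_{k=1}^{n} k_p_x
k_p_x values:
  1_p_x = 0.99
  2_p_x = 0.97614
  3_p_x = 0.957593
  4_p_x = 0.925035
  5_p_x = 0.884334
  6_p_x = 0.837464
  7_p_x = 0.788891
e_x = 6.3595


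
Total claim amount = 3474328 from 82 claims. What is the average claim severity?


severity = total / number
= 3474328 / 82
= 42369.8537


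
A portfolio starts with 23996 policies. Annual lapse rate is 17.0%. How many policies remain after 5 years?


remaining = initial * (1 - lapse)^years
= 23996 * (1 - 0.17)^5
= 23996 * 0.393904
= 9452.1219


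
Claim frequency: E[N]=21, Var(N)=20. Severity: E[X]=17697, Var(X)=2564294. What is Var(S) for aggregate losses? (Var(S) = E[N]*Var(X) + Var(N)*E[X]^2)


Var(S) = E[N]*Var(X) + Var(N)*E[X]^2
= 21*2564294 + 20*17697^2
= 53850174 + 6263676180
= 6.3175e+09


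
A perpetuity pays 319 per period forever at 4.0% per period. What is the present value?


PV = PMT / i
= 319 / 0.04
= 7975.0


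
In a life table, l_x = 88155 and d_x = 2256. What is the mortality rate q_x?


q_x = d_x / l_x
= 2256 / 88155
= 0.0256


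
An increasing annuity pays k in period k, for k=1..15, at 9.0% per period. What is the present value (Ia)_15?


(Ia)_n = sum_{k=1}^{n} k * v^k, v = 1/(1+i)
v = 0.917431
Sum computed term by term:
(Ia)_15 = 51.8676


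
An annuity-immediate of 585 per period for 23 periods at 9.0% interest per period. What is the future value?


FV = PMT * ((1+i)^n - 1) / i
= 585 * ((1.09)^23 - 1) / 0.09
= 585 * (7.257874 - 1) / 0.09
= 40676.1841


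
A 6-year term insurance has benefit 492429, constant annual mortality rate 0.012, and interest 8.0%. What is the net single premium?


NSP = benefit * sum_{k=0}^{n-1} k_p_x * q * v^(k+1)
With constant q=0.012, v=0.925926
Sum = 0.053982
NSP = 492429 * 0.053982
= 26582.3667


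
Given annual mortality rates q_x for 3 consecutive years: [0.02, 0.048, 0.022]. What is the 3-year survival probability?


p_k = 1 - q_k for each year
Survival = product of (1 - q_k)
= 0.98 * 0.952 * 0.978
= 0.9124


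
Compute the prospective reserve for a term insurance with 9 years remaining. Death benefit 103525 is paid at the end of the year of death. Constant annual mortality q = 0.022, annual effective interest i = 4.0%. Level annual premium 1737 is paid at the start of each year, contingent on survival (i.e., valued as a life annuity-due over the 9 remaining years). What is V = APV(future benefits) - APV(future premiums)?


v = 1/(1+i) = 0.961538
APV(future benefits) per unit = sum_{k=0}^{8} k_p_x * q * v^(k+1) = 0.150768
APV(future benefits) = 103525 * 0.150768 = 15608.2593
Life annuity-due factor ä_{x:9} = sum_{k=0}^{8} k_p_x * v^k = 7.127216
APV(future premiums) = 1737 * 7.127216 = 12379.9734
V = 15608.2593 - 12379.9734
= 3228.286


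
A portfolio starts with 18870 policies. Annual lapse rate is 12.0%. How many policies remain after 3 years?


remaining = initial * (1 - lapse)^years
= 18870 * (1 - 0.12)^3
= 18870 * 0.681472
= 12859.3766


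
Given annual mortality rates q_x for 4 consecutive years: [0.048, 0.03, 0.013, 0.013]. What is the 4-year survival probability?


p_k = 1 - q_k for each year
Survival = product of (1 - q_k)
= 0.952 * 0.97 * 0.987 * 0.987
= 0.8996


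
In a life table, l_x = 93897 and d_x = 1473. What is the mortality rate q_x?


q_x = d_x / l_x
= 1473 / 93897
= 0.0157


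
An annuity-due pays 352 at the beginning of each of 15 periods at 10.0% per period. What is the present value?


PV_due = PMT * (1-(1+i)^(-n))/i * (1+i)
PV_immediate = 2677.34
PV_due = 2677.34 * 1.1
= 2945.074


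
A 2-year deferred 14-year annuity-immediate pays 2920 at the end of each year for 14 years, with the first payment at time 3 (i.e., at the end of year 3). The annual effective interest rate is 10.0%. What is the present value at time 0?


PV at time 2 of the 14-year annuity-immediate:
a_n = 2920 * (1-(1+0.1)^(-14))/0.1 = 21510.7274
Discount back 2 years to time 0:
PV = 21510.7274 * (1+0.1)^(-2)
= 21510.7274 * 0.826446
= 17777.4606


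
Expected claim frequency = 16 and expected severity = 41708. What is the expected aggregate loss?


E[S] = E[N] * E[X]
= 16 * 41708
= 667328


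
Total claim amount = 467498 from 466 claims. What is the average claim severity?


severity = total / number
= 467498 / 466
= 1003.2146


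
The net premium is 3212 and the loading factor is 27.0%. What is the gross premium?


Gross = net * (1 + loading)
= 3212 * (1 + 0.27)
= 3212 * 1.27
= 4079.24


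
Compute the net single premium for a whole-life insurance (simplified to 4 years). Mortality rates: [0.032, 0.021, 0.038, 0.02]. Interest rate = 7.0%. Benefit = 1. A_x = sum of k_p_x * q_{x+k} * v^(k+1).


v = 0.934579
Year 0: k_p_x=1.0, q=0.032, term=0.029907
Year 1: k_p_x=0.968, q=0.021, term=0.017755
Year 2: k_p_x=0.947672, q=0.038, term=0.029396
Year 3: k_p_x=0.91166, q=0.02, term=0.01391
A_x = 0.091


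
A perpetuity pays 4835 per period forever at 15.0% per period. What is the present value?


PV = PMT / i
= 4835 / 0.15
= 32233.3333


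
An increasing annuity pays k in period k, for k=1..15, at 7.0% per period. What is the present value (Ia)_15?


(Ia)_n = sum_{k=1}^{n} k * v^k, v = 1/(1+i)
v = 0.934579
Sum computed term by term:
(Ia)_15 = 61.554


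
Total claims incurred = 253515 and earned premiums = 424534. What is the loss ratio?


Loss ratio = claims / premiums
= 253515 / 424534
= 0.5972


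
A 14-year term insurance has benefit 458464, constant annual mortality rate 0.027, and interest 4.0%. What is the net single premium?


NSP = benefit * sum_{k=0}^{n-1} k_p_x * q * v^(k+1)
With constant q=0.027, v=0.961538
Sum = 0.244349
NSP = 458464 * 0.244349
= 112025.2166


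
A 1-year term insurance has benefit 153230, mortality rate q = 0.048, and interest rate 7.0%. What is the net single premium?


NSP = benefit * q * v
v = 1/(1+i) = 0.934579
NSP = 153230 * 0.048 * 0.934579
= 6873.8692


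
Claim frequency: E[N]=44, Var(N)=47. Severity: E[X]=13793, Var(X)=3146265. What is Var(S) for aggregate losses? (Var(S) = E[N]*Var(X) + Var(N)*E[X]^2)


Var(S) = E[N]*Var(X) + Var(N)*E[X]^2
= 44*3146265 + 47*13793^2
= 138435660 + 8941601903
= 9.0800e+09


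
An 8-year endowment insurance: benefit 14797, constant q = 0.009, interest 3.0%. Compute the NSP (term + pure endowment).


Term component = 907.1803
Pure endowment = 8_p_x * v^8 * benefit = 0.930228 * 0.789409 * 14797 = 10865.8852
NSP = 11773.0655


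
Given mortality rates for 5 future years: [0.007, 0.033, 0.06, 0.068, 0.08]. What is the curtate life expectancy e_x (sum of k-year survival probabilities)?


e_x = sum_{k=1}^{n} k_p_x
k_p_x values:
  1_p_x = 0.993
  2_p_x = 0.960231
  3_p_x = 0.902617
  4_p_x = 0.841239
  5_p_x = 0.77394
e_x = 4.471


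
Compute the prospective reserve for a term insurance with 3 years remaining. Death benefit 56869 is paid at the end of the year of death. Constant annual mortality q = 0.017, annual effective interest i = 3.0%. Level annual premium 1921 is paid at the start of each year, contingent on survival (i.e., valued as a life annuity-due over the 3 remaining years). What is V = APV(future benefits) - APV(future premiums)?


v = 1/(1+i) = 0.970874
APV(future benefits) per unit = sum_{k=0}^{2} k_p_x * q * v^(k+1) = 0.04729
APV(future benefits) = 56869 * 0.04729 = 2689.3081
Life annuity-due factor ä_{x:3} = sum_{k=0}^{2} k_p_x * v^k = 2.865189
APV(future premiums) = 1921 * 2.865189 = 5504.0281
V = 2689.3081 - 5504.0281
= -2814.7199


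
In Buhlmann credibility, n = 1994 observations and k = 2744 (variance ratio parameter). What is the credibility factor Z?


Z = n / (n + k)
= 1994 / (1994 + 2744)
= 1994 / 4738
= 0.4209


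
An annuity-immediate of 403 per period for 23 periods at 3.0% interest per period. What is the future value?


FV = PMT * ((1+i)^n - 1) / i
= 403 * ((1.03)^23 - 1) / 0.03
= 403 * (1.973587 - 1) / 0.03
= 13078.5121


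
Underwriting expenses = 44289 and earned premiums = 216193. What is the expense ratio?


Expense ratio = expenses / premiums
= 44289 / 216193
= 0.2049


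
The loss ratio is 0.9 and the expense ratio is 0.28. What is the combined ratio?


Combined ratio = loss ratio + expense ratio
= 0.9 + 0.28
= 1.18


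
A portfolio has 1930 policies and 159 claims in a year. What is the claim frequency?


frequency = claims / policies
= 159 / 1930
= 0.0824


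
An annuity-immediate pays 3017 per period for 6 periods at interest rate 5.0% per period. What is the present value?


PV = PMT * (1 - (1+i)^(-n)) / i
= 3017 * (1 - (1+0.05)^(-6)) / 0.05
= 3017 * (1 - 0.746215) / 0.05
= 3017 * 5.075692
= 15313.363


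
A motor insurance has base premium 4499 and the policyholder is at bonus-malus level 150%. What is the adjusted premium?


adjusted = base * BM_level / 100
= 4499 * 150 / 100
= 4499 * 1.5
= 6748.5


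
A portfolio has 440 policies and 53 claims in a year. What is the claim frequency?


frequency = claims / policies
= 53 / 440
= 0.1205


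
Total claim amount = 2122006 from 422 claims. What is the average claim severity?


severity = total / number
= 2122006 / 422
= 5028.4502


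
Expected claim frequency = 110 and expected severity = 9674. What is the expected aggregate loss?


E[S] = E[N] * E[X]
= 110 * 9674
= 1.0641e+06


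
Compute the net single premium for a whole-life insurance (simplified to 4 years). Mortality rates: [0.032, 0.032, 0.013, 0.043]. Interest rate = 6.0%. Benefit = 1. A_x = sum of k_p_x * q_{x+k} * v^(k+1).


v = 0.943396
Year 0: k_p_x=1.0, q=0.032, term=0.030189
Year 1: k_p_x=0.968, q=0.032, term=0.027569
Year 2: k_p_x=0.937024, q=0.013, term=0.010228
Year 3: k_p_x=0.924843, q=0.043, term=0.0315
A_x = 0.0995


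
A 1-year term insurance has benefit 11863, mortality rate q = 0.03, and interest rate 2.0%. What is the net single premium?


NSP = benefit * q * v
v = 1/(1+i) = 0.980392
NSP = 11863 * 0.03 * 0.980392
= 348.9118


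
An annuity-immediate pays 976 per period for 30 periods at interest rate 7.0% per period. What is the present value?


PV = PMT * (1 - (1+i)^(-n)) / i
= 976 * (1 - (1+0.07)^(-30)) / 0.07
= 976 * (1 - 0.131367) / 0.07
= 976 * 12.409041
= 12111.2242


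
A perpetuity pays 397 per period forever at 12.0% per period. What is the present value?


PV = PMT / i
= 397 / 0.12
= 3308.3333


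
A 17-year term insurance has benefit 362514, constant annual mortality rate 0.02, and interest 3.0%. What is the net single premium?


NSP = benefit * sum_{k=0}^{n-1} k_p_x * q * v^(k+1)
With constant q=0.02, v=0.970874
Sum = 0.228339
NSP = 362514 * 0.228339
= 82776.2533


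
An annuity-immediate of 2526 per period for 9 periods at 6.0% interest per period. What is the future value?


FV = PMT * ((1+i)^n - 1) / i
= 2526 * ((1.06)^9 - 1) / 0.06
= 2526 * (1.689479 - 1) / 0.06
= 29027.0642


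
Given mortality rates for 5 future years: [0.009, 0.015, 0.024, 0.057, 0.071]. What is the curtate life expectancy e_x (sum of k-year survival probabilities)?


e_x = sum_{k=1}^{n} k_p_x
k_p_x values:
  1_p_x = 0.991
  2_p_x = 0.976135
  3_p_x = 0.952708
  4_p_x = 0.898403
  5_p_x = 0.834617
e_x = 4.6529


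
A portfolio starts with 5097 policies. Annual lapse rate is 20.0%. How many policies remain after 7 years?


remaining = initial * (1 - lapse)^years
= 5097 * (1 - 0.2)^7
= 5097 * 0.209715
= 1068.9184


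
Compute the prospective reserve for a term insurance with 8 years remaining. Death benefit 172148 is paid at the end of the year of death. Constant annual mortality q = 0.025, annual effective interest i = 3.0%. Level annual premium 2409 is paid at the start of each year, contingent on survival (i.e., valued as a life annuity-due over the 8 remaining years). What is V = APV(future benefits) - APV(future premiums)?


v = 1/(1+i) = 0.970874
APV(future benefits) per unit = sum_{k=0}^{7} k_p_x * q * v^(k+1) = 0.161513
APV(future benefits) = 172148 * 0.161513 = 27804.0558
Life annuity-due factor ä_{x:8} = sum_{k=0}^{7} k_p_x * v^k = 6.654315
APV(future premiums) = 2409 * 6.654315 = 16030.246
V = 27804.0558 - 16030.246
= 11773.8098


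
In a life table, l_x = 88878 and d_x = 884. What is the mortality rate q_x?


q_x = d_x / l_x
= 884 / 88878
= 0.0099


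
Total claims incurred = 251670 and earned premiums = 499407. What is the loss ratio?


Loss ratio = claims / premiums
= 251670 / 499407
= 0.5039


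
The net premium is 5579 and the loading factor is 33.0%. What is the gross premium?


Gross = net * (1 + loading)
= 5579 * (1 + 0.33)
= 5579 * 1.33
= 7420.07


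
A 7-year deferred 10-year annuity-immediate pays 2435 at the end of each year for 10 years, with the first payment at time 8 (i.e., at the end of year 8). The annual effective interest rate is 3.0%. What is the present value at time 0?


PV at time 7 of the 10-year annuity-immediate:
a_n = 2435 * (1-(1+0.03)^(-10))/0.03 = 20771.0439
Discount back 7 years to time 0:
PV = 20771.0439 * (1+0.03)^(-7)
= 20771.0439 * 0.813092
= 16888.7595


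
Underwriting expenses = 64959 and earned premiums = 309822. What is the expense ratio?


Expense ratio = expenses / premiums
= 64959 / 309822
= 0.2097


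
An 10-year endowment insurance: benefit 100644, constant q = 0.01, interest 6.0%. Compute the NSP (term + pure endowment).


Term component = 7116.9366
Pure endowment = 10_p_x * v^10 * benefit = 0.904382 * 0.558395 * 100644 = 50825.4441
NSP = 57942.3807


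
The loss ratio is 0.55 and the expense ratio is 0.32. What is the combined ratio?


Combined ratio = loss ratio + expense ratio
= 0.55 + 0.32
= 0.87


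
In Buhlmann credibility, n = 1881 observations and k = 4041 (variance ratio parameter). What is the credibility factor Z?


Z = n / (n + k)
= 1881 / (1881 + 4041)
= 1881 / 5922
= 0.3176


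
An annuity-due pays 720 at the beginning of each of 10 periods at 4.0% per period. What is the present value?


PV_due = PMT * (1-(1+i)^(-n))/i * (1+i)
PV_immediate = 5839.845
PV_due = 5839.845 * 1.04
= 6073.4388


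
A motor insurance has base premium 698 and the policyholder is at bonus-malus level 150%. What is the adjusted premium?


adjusted = base * BM_level / 100
= 698 * 150 / 100
= 698 * 1.5
= 1047.0


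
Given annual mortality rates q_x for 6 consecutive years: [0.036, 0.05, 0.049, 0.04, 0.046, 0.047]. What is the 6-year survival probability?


p_k = 1 - q_k for each year
Survival = product of (1 - q_k)
= 0.964 * 0.95 * 0.951 * 0.96 * 0.954 * 0.953
= 0.7601


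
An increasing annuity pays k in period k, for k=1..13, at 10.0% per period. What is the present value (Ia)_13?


(Ia)_n = sum_{k=1}^{n} k * v^k, v = 1/(1+i)
v = 0.909091
Sum computed term by term:
(Ia)_13 = 40.4805


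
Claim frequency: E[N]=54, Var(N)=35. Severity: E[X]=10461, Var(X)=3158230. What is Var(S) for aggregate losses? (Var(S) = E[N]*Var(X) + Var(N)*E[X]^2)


Var(S) = E[N]*Var(X) + Var(N)*E[X]^2
= 54*3158230 + 35*10461^2
= 170544420 + 3830138235
= 4.0007e+09


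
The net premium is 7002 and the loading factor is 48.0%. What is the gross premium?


Gross = net * (1 + loading)
= 7002 * (1 + 0.48)
= 7002 * 1.48
= 10362.96


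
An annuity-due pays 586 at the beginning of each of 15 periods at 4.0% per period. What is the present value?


PV_due = PMT * (1-(1+i)^(-n))/i * (1+i)
PV_immediate = 6515.375
PV_due = 6515.375 * 1.04
= 6775.99


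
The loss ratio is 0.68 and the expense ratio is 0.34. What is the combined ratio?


Combined ratio = loss ratio + expense ratio
= 0.68 + 0.34
= 1.02


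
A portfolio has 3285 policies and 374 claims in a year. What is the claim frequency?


frequency = claims / policies
= 374 / 3285
= 0.1139


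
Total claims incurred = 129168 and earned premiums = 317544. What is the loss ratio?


Loss ratio = claims / premiums
= 129168 / 317544
= 0.4068


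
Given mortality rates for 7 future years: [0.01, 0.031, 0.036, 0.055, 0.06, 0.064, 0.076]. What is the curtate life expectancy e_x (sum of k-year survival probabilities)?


e_x = sum_{k=1}^{n} k_p_x
k_p_x values:
  1_p_x = 0.99
  2_p_x = 0.95931
  3_p_x = 0.924775
  4_p_x = 0.873912
  5_p_x = 0.821477
  6_p_x = 0.768903
  7_p_x = 0.710466
e_x = 6.0488


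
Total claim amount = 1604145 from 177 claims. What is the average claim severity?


severity = total / number
= 1604145 / 177
= 9062.9661


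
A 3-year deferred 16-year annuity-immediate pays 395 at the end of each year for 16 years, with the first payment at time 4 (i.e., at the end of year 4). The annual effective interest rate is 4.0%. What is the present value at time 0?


PV at time 3 of the 16-year annuity-immediate:
a_n = 395 * (1-(1+0.04)^(-16))/0.04 = 4602.6568
Discount back 3 years to time 0:
PV = 4602.6568 * (1+0.04)^(-3)
= 4602.6568 * 0.888996
= 4091.7451


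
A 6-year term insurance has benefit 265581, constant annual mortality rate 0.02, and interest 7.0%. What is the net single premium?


NSP = benefit * sum_{k=0}^{n-1} k_p_x * q * v^(k+1)
With constant q=0.02, v=0.934579
Sum = 0.09105
NSP = 265581 * 0.09105
= 24181.1983


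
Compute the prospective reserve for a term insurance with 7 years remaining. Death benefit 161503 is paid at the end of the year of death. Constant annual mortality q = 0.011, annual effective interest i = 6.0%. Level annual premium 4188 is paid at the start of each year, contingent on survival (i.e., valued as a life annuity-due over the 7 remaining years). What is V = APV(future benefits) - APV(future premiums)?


v = 1/(1+i) = 0.943396
APV(future benefits) per unit = sum_{k=0}^{6} k_p_x * q * v^(k+1) = 0.059569
APV(future benefits) = 161503 * 0.059569 = 9620.6272
Life annuity-due factor ä_{x:7} = sum_{k=0}^{6} k_p_x * v^k = 5.740318
APV(future premiums) = 4188 * 5.740318 = 24040.453
V = 9620.6272 - 24040.453
= -14419.8257


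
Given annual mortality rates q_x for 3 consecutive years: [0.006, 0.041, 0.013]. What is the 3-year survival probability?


p_k = 1 - q_k for each year
Survival = product of (1 - q_k)
= 0.994 * 0.959 * 0.987
= 0.9409


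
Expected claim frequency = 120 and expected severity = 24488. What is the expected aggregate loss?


E[S] = E[N] * E[X]
= 120 * 24488
= 2.9386e+06


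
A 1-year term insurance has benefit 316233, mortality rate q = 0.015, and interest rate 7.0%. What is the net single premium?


NSP = benefit * q * v
v = 1/(1+i) = 0.934579
NSP = 316233 * 0.015 * 0.934579
= 4433.1729


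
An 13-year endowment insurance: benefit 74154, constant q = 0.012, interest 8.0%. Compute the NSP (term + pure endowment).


Term component = 6632.3597
Pure endowment = 13_p_x * v^13 * benefit = 0.854752 * 0.367698 * 74154 = 23305.9087
NSP = 29938.2684


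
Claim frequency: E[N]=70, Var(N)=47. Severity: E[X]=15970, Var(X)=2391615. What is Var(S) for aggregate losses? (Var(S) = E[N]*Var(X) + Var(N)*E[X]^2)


Var(S) = E[N]*Var(X) + Var(N)*E[X]^2
= 70*2391615 + 47*15970^2
= 167413050 + 11986922300
= 1.2154e+10


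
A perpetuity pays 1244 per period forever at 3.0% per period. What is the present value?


PV = PMT / i
= 1244 / 0.03
= 41466.6667


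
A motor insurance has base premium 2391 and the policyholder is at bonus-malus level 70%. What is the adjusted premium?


adjusted = base * BM_level / 100
= 2391 * 70 / 100
= 2391 * 0.7
= 1673.7


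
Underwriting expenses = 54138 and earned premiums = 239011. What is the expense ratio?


Expense ratio = expenses / premiums
= 54138 / 239011
= 0.2265


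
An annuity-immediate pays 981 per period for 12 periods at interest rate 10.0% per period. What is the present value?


PV = PMT * (1 - (1+i)^(-n)) / i
= 981 * (1 - (1+0.1)^(-12)) / 0.1
= 981 * (1 - 0.318631) / 0.1
= 981 * 6.813692
= 6684.2317


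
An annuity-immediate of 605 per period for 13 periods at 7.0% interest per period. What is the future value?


FV = PMT * ((1+i)^n - 1) / i
= 605 * ((1.07)^13 - 1) / 0.07
= 605 * (2.409845 - 1) / 0.07
= 12185.0889


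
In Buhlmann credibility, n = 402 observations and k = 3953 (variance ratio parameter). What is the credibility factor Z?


Z = n / (n + k)
= 402 / (402 + 3953)
= 402 / 4355
= 0.0923


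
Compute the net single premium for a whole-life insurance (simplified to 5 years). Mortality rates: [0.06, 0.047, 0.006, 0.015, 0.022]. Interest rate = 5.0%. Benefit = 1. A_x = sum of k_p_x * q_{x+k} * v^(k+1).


v = 0.952381
Year 0: k_p_x=1.0, q=0.06, term=0.057143
Year 1: k_p_x=0.94, q=0.047, term=0.040073
Year 2: k_p_x=0.89582, q=0.006, term=0.004643
Year 3: k_p_x=0.890445, q=0.015, term=0.010989
Year 4: k_p_x=0.877088, q=0.022, term=0.015119
A_x = 0.128


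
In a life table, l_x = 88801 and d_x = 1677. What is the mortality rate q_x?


q_x = d_x / l_x
= 1677 / 88801
= 0.0189


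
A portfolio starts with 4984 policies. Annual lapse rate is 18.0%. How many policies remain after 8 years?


remaining = initial * (1 - lapse)^years
= 4984 * (1 - 0.18)^8
= 4984 * 0.204414
= 1018.7998


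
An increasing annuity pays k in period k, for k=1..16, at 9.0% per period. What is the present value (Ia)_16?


(Ia)_n = sum_{k=1}^{n} k * v^k, v = 1/(1+i)
v = 0.917431
Sum computed term by term:
(Ia)_16 = 55.8975


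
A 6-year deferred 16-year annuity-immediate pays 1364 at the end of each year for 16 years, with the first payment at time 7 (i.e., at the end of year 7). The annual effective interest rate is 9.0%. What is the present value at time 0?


PV at time 6 of the 16-year annuity-immediate:
a_n = 1364 * (1-(1+0.09)^(-16))/0.09 = 11338.3294
Discount back 6 years to time 0:
PV = 11338.3294 * (1+0.09)^(-6)
= 11338.3294 * 0.596267
= 6760.6753


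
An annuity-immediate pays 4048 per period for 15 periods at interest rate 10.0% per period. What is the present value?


PV = PMT * (1 - (1+i)^(-n)) / i
= 4048 * (1 - (1+0.1)^(-15)) / 0.1
= 4048 * (1 - 0.239392) / 0.1
= 4048 * 7.60608
= 30789.4098


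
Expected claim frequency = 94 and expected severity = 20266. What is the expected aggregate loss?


E[S] = E[N] * E[X]
= 94 * 20266
= 1.9050e+06


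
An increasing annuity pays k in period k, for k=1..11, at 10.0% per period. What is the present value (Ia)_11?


(Ia)_n = sum_{k=1}^{n} k * v^k, v = 1/(1+i)
v = 0.909091
Sum computed term by term:
(Ia)_11 = 32.8913


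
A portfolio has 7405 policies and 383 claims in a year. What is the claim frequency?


frequency = claims / policies
= 383 / 7405
= 0.0517


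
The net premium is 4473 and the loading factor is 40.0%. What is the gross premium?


Gross = net * (1 + loading)
= 4473 * (1 + 0.4)
= 4473 * 1.4
= 6262.2


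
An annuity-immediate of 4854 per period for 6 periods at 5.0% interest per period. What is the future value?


FV = PMT * ((1+i)^n - 1) / i
= 4854 * ((1.05)^6 - 1) / 0.05
= 4854 * (1.340096 - 1) / 0.05
= 33016.4848


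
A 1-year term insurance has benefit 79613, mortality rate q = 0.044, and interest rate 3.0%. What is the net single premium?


NSP = benefit * q * v
v = 1/(1+i) = 0.970874
NSP = 79613 * 0.044 * 0.970874
= 3400.9437


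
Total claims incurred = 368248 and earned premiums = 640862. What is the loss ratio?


Loss ratio = claims / premiums
= 368248 / 640862
= 0.5746


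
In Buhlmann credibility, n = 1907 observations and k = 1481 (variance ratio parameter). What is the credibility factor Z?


Z = n / (n + k)
= 1907 / (1907 + 1481)
= 1907 / 3388
= 0.5629


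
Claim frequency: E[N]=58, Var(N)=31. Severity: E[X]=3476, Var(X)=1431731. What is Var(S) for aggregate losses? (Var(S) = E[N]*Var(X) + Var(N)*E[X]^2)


Var(S) = E[N]*Var(X) + Var(N)*E[X]^2
= 58*1431731 + 31*3476^2
= 83040398 + 374559856
= 4.5760e+08


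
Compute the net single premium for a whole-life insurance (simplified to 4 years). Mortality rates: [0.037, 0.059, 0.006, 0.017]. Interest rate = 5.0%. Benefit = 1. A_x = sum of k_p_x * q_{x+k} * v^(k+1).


v = 0.952381
Year 0: k_p_x=1.0, q=0.037, term=0.035238
Year 1: k_p_x=0.963, q=0.059, term=0.051535
Year 2: k_p_x=0.906183, q=0.006, term=0.004697
Year 3: k_p_x=0.900746, q=0.017, term=0.012598
A_x = 0.1041


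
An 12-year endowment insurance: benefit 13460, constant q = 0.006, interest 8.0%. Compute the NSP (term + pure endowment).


Term component = 592.1337
Pure endowment = 12_p_x * v^12 * benefit = 0.930329 * 0.397114 * 13460 = 4972.7498
NSP = 5564.8835


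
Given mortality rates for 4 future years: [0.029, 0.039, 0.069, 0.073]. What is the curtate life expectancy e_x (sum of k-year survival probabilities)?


e_x = sum_{k=1}^{n} k_p_x
k_p_x values:
  1_p_x = 0.971
  2_p_x = 0.933131
  3_p_x = 0.868745
  4_p_x = 0.805327
e_x = 3.5782


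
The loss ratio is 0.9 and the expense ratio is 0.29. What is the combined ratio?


Combined ratio = loss ratio + expense ratio
= 0.9 + 0.29
= 1.19


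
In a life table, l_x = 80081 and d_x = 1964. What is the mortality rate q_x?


q_x = d_x / l_x
= 1964 / 80081
= 0.0245


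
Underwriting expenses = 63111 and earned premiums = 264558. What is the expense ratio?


Expense ratio = expenses / premiums
= 63111 / 264558
= 0.2386


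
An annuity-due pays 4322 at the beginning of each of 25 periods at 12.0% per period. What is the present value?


PV_due = PMT * (1-(1+i)^(-n))/i * (1+i)
PV_immediate = 33898.0472
PV_due = 33898.0472 * 1.12
= 37965.8129


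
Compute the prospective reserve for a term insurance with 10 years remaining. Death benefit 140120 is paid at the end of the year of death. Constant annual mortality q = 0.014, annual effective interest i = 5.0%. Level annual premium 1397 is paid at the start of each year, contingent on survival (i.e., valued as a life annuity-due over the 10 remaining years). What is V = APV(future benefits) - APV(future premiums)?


v = 1/(1+i) = 0.952381
APV(future benefits) per unit = sum_{k=0}^{9} k_p_x * q * v^(k+1) = 0.102116
APV(future benefits) = 140120 * 0.102116 = 14308.5297
Life annuity-due factor ä_{x:10} = sum_{k=0}^{9} k_p_x * v^k = 7.658719
APV(future premiums) = 1397 * 7.658719 = 10699.2306
V = 14308.5297 - 10699.2306
= 3609.299


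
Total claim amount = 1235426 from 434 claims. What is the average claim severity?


severity = total / number
= 1235426 / 434
= 2846.6037


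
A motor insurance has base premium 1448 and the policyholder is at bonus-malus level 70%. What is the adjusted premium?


adjusted = base * BM_level / 100
= 1448 * 70 / 100
= 1448 * 0.7
= 1013.6


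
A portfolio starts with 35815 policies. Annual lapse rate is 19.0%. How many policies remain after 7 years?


remaining = initial * (1 - lapse)^years
= 35815 * (1 - 0.19)^7
= 35815 * 0.228768
= 8193.3232


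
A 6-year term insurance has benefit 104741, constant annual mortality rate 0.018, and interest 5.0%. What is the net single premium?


NSP = benefit * sum_{k=0}^{n-1} k_p_x * q * v^(k+1)
With constant q=0.018, v=0.952381
Sum = 0.087574
NSP = 104741 * 0.087574
= 9172.5889


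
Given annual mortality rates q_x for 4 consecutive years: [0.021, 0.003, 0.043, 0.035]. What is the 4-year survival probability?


p_k = 1 - q_k for each year
Survival = product of (1 - q_k)
= 0.979 * 0.997 * 0.957 * 0.965
= 0.9014


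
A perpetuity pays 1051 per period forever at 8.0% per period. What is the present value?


PV = PMT / i
= 1051 / 0.08
= 13137.5


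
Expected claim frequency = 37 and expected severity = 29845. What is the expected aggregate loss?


E[S] = E[N] * E[X]
= 37 * 29845
= 1.1043e+06


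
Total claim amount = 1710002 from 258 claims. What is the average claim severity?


severity = total / number
= 1710002 / 258
= 6627.9147


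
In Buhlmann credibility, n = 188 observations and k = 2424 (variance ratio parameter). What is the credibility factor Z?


Z = n / (n + k)
= 188 / (188 + 2424)
= 188 / 2612
= 0.072


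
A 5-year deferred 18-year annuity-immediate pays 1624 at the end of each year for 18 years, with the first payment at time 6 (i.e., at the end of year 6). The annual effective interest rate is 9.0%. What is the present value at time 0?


PV at time 5 of the 18-year annuity-immediate:
a_n = 1624 * (1-(1+0.09)^(-18))/0.09 = 14219.1352
Discount back 5 years to time 0:
PV = 14219.1352 * (1+0.09)^(-5)
= 14219.1352 * 0.649931
= 9241.4622


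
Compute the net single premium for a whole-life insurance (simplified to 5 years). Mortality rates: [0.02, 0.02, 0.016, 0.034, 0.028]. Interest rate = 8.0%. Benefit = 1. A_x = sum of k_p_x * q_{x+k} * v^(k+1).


v = 0.925926
Year 0: k_p_x=1.0, q=0.02, term=0.018519
Year 1: k_p_x=0.98, q=0.02, term=0.016804
Year 2: k_p_x=0.9604, q=0.016, term=0.012198
Year 3: k_p_x=0.945034, q=0.034, term=0.023617
Year 4: k_p_x=0.912902, q=0.028, term=0.017397
A_x = 0.0885


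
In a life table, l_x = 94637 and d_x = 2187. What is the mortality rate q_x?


q_x = d_x / l_x
= 2187 / 94637
= 0.0231


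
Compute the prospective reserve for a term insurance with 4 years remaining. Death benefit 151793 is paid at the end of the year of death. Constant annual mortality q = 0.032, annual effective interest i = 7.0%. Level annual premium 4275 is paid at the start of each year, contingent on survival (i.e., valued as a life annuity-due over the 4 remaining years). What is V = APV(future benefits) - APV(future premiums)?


v = 1/(1+i) = 0.934579
APV(future benefits) per unit = sum_{k=0}^{3} k_p_x * q * v^(k+1) = 0.103582
APV(future benefits) = 151793 * 0.103582 = 15723.009
Life annuity-due factor ä_{x:4} = sum_{k=0}^{3} k_p_x * v^k = 3.46352
APV(future premiums) = 4275 * 3.46352 = 14806.5486
V = 15723.009 - 14806.5486
= 916.4604


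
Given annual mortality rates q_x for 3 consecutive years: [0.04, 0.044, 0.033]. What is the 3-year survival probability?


p_k = 1 - q_k for each year
Survival = product of (1 - q_k)
= 0.96 * 0.956 * 0.967
= 0.8875


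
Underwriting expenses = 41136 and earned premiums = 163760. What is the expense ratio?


Expense ratio = expenses / premiums
= 41136 / 163760
= 0.2512


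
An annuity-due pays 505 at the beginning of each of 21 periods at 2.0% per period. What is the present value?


PV_due = PMT * (1-(1+i)^(-n))/i * (1+i)
PV_immediate = 8590.6606
PV_due = 8590.6606 * 1.02
= 8762.4738
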